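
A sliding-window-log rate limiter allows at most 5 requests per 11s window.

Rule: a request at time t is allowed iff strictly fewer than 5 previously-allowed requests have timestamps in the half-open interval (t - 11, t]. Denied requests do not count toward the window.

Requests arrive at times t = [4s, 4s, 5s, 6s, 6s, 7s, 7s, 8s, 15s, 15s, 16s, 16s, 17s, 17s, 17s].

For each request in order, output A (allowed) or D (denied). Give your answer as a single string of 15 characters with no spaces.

Tracking allowed requests in the window:
  req#1 t=4s: ALLOW
  req#2 t=4s: ALLOW
  req#3 t=5s: ALLOW
  req#4 t=6s: ALLOW
  req#5 t=6s: ALLOW
  req#6 t=7s: DENY
  req#7 t=7s: DENY
  req#8 t=8s: DENY
  req#9 t=15s: ALLOW
  req#10 t=15s: ALLOW
  req#11 t=16s: ALLOW
  req#12 t=16s: DENY
  req#13 t=17s: ALLOW
  req#14 t=17s: ALLOW
  req#15 t=17s: DENY

Answer: AAAAADDDAAADAAD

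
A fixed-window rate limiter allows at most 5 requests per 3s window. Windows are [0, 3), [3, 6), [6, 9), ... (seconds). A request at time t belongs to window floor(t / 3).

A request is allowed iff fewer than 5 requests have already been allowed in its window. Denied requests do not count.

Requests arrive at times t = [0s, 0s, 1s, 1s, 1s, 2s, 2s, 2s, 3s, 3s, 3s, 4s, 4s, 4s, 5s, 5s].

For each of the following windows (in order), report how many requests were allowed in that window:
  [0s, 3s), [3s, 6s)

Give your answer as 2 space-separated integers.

Answer: 5 5

Derivation:
Processing requests:
  req#1 t=0s (window 0): ALLOW
  req#2 t=0s (window 0): ALLOW
  req#3 t=1s (window 0): ALLOW
  req#4 t=1s (window 0): ALLOW
  req#5 t=1s (window 0): ALLOW
  req#6 t=2s (window 0): DENY
  req#7 t=2s (window 0): DENY
  req#8 t=2s (window 0): DENY
  req#9 t=3s (window 1): ALLOW
  req#10 t=3s (window 1): ALLOW
  req#11 t=3s (window 1): ALLOW
  req#12 t=4s (window 1): ALLOW
  req#13 t=4s (window 1): ALLOW
  req#14 t=4s (window 1): DENY
  req#15 t=5s (window 1): DENY
  req#16 t=5s (window 1): DENY

Allowed counts by window: 5 5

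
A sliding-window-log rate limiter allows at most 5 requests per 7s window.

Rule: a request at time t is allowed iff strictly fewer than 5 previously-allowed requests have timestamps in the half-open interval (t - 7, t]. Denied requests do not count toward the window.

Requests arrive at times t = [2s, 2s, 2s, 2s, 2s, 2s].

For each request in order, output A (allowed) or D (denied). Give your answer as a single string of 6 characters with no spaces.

Answer: AAAAAD

Derivation:
Tracking allowed requests in the window:
  req#1 t=2s: ALLOW
  req#2 t=2s: ALLOW
  req#3 t=2s: ALLOW
  req#4 t=2s: ALLOW
  req#5 t=2s: ALLOW
  req#6 t=2s: DENY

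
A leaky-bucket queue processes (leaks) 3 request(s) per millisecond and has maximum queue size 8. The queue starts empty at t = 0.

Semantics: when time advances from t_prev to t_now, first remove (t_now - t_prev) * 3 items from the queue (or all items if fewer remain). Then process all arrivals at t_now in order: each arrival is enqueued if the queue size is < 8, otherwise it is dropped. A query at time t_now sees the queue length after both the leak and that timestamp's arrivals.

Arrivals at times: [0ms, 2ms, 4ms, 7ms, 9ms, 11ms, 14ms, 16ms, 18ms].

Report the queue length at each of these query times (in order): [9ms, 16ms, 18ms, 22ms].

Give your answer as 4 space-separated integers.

Answer: 1 1 1 0

Derivation:
Queue lengths at query times:
  query t=9ms: backlog = 1
  query t=16ms: backlog = 1
  query t=18ms: backlog = 1
  query t=22ms: backlog = 0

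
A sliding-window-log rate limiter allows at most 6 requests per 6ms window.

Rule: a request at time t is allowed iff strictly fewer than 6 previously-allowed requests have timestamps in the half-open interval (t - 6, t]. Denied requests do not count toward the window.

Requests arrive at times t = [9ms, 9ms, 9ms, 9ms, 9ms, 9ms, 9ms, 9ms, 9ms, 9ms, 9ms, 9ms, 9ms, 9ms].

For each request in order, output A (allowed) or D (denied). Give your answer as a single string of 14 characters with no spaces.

Answer: AAAAAADDDDDDDD

Derivation:
Tracking allowed requests in the window:
  req#1 t=9ms: ALLOW
  req#2 t=9ms: ALLOW
  req#3 t=9ms: ALLOW
  req#4 t=9ms: ALLOW
  req#5 t=9ms: ALLOW
  req#6 t=9ms: ALLOW
  req#7 t=9ms: DENY
  req#8 t=9ms: DENY
  req#9 t=9ms: DENY
  req#10 t=9ms: DENY
  req#11 t=9ms: DENY
  req#12 t=9ms: DENY
  req#13 t=9ms: DENY
  req#14 t=9ms: DENY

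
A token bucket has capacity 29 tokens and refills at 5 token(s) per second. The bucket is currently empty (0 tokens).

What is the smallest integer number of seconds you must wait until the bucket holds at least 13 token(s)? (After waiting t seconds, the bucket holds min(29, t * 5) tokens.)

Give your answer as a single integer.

Answer: 3

Derivation:
Need t * 5 >= 13, so t >= 13/5.
Smallest integer t = ceil(13/5) = 3.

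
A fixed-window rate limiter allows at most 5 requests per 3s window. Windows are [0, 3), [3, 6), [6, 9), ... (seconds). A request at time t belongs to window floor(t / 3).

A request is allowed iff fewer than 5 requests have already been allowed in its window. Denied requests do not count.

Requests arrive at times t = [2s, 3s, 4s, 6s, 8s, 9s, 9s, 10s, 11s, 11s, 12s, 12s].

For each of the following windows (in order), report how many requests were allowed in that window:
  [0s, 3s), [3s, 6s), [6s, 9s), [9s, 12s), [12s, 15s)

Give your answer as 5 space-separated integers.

Answer: 1 2 2 5 2

Derivation:
Processing requests:
  req#1 t=2s (window 0): ALLOW
  req#2 t=3s (window 1): ALLOW
  req#3 t=4s (window 1): ALLOW
  req#4 t=6s (window 2): ALLOW
  req#5 t=8s (window 2): ALLOW
  req#6 t=9s (window 3): ALLOW
  req#7 t=9s (window 3): ALLOW
  req#8 t=10s (window 3): ALLOW
  req#9 t=11s (window 3): ALLOW
  req#10 t=11s (window 3): ALLOW
  req#11 t=12s (window 4): ALLOW
  req#12 t=12s (window 4): ALLOW

Allowed counts by window: 1 2 2 5 2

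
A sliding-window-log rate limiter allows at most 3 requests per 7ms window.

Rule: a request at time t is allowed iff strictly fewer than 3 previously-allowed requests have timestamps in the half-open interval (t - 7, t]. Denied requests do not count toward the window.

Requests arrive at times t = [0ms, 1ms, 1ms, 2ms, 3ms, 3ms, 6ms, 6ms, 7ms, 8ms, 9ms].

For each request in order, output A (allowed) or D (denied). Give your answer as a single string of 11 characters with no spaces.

Tracking allowed requests in the window:
  req#1 t=0ms: ALLOW
  req#2 t=1ms: ALLOW
  req#3 t=1ms: ALLOW
  req#4 t=2ms: DENY
  req#5 t=3ms: DENY
  req#6 t=3ms: DENY
  req#7 t=6ms: DENY
  req#8 t=6ms: DENY
  req#9 t=7ms: ALLOW
  req#10 t=8ms: ALLOW
  req#11 t=9ms: ALLOW

Answer: AAADDDDDAAA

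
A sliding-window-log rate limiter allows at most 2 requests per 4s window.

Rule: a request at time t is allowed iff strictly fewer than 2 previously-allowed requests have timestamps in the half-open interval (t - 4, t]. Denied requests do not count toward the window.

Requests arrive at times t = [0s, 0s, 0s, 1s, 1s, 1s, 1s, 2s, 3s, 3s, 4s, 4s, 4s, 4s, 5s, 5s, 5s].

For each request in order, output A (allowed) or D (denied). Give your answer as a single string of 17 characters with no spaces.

Tracking allowed requests in the window:
  req#1 t=0s: ALLOW
  req#2 t=0s: ALLOW
  req#3 t=0s: DENY
  req#4 t=1s: DENY
  req#5 t=1s: DENY
  req#6 t=1s: DENY
  req#7 t=1s: DENY
  req#8 t=2s: DENY
  req#9 t=3s: DENY
  req#10 t=3s: DENY
  req#11 t=4s: ALLOW
  req#12 t=4s: ALLOW
  req#13 t=4s: DENY
  req#14 t=4s: DENY
  req#15 t=5s: DENY
  req#16 t=5s: DENY
  req#17 t=5s: DENY

Answer: AADDDDDDDDAADDDDD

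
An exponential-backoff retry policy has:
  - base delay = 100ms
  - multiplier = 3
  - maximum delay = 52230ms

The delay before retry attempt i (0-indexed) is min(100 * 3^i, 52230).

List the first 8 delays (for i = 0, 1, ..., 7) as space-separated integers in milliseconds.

Computing each delay:
  i=0: min(100*3^0, 52230) = 100
  i=1: min(100*3^1, 52230) = 300
  i=2: min(100*3^2, 52230) = 900
  i=3: min(100*3^3, 52230) = 2700
  i=4: min(100*3^4, 52230) = 8100
  i=5: min(100*3^5, 52230) = 24300
  i=6: min(100*3^6, 52230) = 52230
  i=7: min(100*3^7, 52230) = 52230

Answer: 100 300 900 2700 8100 24300 52230 52230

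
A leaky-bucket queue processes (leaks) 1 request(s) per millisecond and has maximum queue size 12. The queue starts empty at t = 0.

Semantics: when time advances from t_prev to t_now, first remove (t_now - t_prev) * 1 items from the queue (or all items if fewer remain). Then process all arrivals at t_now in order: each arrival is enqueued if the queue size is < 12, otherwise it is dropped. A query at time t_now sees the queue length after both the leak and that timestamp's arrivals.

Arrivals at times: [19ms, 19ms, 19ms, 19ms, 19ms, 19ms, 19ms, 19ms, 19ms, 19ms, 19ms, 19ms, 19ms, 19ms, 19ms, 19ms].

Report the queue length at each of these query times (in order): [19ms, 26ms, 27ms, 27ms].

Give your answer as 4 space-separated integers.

Queue lengths at query times:
  query t=19ms: backlog = 12
  query t=26ms: backlog = 5
  query t=27ms: backlog = 4
  query t=27ms: backlog = 4

Answer: 12 5 4 4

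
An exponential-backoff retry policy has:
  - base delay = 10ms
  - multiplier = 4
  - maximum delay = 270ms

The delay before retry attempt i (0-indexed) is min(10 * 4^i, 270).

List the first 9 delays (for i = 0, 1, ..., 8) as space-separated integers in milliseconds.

Computing each delay:
  i=0: min(10*4^0, 270) = 10
  i=1: min(10*4^1, 270) = 40
  i=2: min(10*4^2, 270) = 160
  i=3: min(10*4^3, 270) = 270
  i=4: min(10*4^4, 270) = 270
  i=5: min(10*4^5, 270) = 270
  i=6: min(10*4^6, 270) = 270
  i=7: min(10*4^7, 270) = 270
  i=8: min(10*4^8, 270) = 270

Answer: 10 40 160 270 270 270 270 270 270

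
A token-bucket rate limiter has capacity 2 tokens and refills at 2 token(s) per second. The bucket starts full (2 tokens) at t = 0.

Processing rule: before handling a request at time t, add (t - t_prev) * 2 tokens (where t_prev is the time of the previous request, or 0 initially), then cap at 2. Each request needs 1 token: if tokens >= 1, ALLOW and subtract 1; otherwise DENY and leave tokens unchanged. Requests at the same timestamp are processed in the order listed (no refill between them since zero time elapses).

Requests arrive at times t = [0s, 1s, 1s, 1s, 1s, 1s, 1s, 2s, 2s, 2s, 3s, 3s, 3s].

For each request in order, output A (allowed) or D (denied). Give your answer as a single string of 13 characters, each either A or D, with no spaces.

Answer: AAADDDDAADAAD

Derivation:
Simulating step by step:
  req#1 t=0s: ALLOW
  req#2 t=1s: ALLOW
  req#3 t=1s: ALLOW
  req#4 t=1s: DENY
  req#5 t=1s: DENY
  req#6 t=1s: DENY
  req#7 t=1s: DENY
  req#8 t=2s: ALLOW
  req#9 t=2s: ALLOW
  req#10 t=2s: DENY
  req#11 t=3s: ALLOW
  req#12 t=3s: ALLOW
  req#13 t=3s: DENY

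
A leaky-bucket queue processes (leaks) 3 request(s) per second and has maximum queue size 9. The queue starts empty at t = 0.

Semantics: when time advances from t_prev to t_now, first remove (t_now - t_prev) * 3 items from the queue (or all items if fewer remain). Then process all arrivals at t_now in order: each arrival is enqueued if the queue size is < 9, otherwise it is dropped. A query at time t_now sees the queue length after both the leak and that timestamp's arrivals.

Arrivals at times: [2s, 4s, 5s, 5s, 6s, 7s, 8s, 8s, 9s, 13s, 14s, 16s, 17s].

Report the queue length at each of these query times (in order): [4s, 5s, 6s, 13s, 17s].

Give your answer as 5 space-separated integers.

Queue lengths at query times:
  query t=4s: backlog = 1
  query t=5s: backlog = 2
  query t=6s: backlog = 1
  query t=13s: backlog = 1
  query t=17s: backlog = 1

Answer: 1 2 1 1 1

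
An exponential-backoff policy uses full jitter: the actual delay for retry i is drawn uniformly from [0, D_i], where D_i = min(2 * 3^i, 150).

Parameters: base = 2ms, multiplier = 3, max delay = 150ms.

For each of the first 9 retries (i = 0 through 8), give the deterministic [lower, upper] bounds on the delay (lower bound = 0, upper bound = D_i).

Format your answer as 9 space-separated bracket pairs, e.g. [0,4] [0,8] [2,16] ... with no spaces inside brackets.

Answer: [0,2] [0,6] [0,18] [0,54] [0,150] [0,150] [0,150] [0,150] [0,150]

Derivation:
Computing bounds per retry:
  i=0: D_i=min(2*3^0,150)=2, bounds=[0,2]
  i=1: D_i=min(2*3^1,150)=6, bounds=[0,6]
  i=2: D_i=min(2*3^2,150)=18, bounds=[0,18]
  i=3: D_i=min(2*3^3,150)=54, bounds=[0,54]
  i=4: D_i=min(2*3^4,150)=150, bounds=[0,150]
  i=5: D_i=min(2*3^5,150)=150, bounds=[0,150]
  i=6: D_i=min(2*3^6,150)=150, bounds=[0,150]
  i=7: D_i=min(2*3^7,150)=150, bounds=[0,150]
  i=8: D_i=min(2*3^8,150)=150, bounds=[0,150]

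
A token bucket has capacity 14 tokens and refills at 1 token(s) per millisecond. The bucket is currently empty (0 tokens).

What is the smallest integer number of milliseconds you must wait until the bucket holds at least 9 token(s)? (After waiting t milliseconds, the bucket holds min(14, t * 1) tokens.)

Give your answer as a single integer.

Need t * 1 >= 9, so t >= 9/1.
Smallest integer t = ceil(9/1) = 9.

Answer: 9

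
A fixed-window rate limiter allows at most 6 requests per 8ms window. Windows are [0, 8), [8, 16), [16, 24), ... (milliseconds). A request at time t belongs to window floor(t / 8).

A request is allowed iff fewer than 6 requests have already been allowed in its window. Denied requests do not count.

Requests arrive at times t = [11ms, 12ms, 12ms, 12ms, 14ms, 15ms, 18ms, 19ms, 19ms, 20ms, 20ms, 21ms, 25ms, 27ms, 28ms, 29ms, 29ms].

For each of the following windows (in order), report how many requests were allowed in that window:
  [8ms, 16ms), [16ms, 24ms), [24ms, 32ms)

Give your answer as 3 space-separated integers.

Processing requests:
  req#1 t=11ms (window 1): ALLOW
  req#2 t=12ms (window 1): ALLOW
  req#3 t=12ms (window 1): ALLOW
  req#4 t=12ms (window 1): ALLOW
  req#5 t=14ms (window 1): ALLOW
  req#6 t=15ms (window 1): ALLOW
  req#7 t=18ms (window 2): ALLOW
  req#8 t=19ms (window 2): ALLOW
  req#9 t=19ms (window 2): ALLOW
  req#10 t=20ms (window 2): ALLOW
  req#11 t=20ms (window 2): ALLOW
  req#12 t=21ms (window 2): ALLOW
  req#13 t=25ms (window 3): ALLOW
  req#14 t=27ms (window 3): ALLOW
  req#15 t=28ms (window 3): ALLOW
  req#16 t=29ms (window 3): ALLOW
  req#17 t=29ms (window 3): ALLOW

Allowed counts by window: 6 6 5

Answer: 6 6 5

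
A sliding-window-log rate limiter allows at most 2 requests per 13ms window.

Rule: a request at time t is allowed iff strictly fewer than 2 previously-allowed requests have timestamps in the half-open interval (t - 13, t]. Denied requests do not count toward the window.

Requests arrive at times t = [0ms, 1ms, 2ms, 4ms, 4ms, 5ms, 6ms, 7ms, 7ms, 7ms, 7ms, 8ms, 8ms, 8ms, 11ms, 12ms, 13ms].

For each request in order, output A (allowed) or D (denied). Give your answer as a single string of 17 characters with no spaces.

Answer: AADDDDDDDDDDDDDDA

Derivation:
Tracking allowed requests in the window:
  req#1 t=0ms: ALLOW
  req#2 t=1ms: ALLOW
  req#3 t=2ms: DENY
  req#4 t=4ms: DENY
  req#5 t=4ms: DENY
  req#6 t=5ms: DENY
  req#7 t=6ms: DENY
  req#8 t=7ms: DENY
  req#9 t=7ms: DENY
  req#10 t=7ms: DENY
  req#11 t=7ms: DENY
  req#12 t=8ms: DENY
  req#13 t=8ms: DENY
  req#14 t=8ms: DENY
  req#15 t=11ms: DENY
  req#16 t=12ms: DENY
  req#17 t=13ms: ALLOW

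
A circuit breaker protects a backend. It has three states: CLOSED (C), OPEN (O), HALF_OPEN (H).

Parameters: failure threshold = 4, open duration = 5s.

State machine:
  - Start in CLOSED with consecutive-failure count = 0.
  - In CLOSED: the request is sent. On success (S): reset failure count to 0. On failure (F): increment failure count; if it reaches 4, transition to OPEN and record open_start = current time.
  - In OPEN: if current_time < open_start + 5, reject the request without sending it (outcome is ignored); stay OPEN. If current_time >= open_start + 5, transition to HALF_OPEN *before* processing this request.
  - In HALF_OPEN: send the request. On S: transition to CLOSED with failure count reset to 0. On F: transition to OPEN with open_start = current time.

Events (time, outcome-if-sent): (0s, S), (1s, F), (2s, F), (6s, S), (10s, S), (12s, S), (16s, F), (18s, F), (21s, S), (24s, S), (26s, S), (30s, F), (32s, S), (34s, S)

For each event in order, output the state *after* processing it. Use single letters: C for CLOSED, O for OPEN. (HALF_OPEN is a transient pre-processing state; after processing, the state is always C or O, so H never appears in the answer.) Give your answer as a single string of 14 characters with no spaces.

State after each event:
  event#1 t=0s outcome=S: state=CLOSED
  event#2 t=1s outcome=F: state=CLOSED
  event#3 t=2s outcome=F: state=CLOSED
  event#4 t=6s outcome=S: state=CLOSED
  event#5 t=10s outcome=S: state=CLOSED
  event#6 t=12s outcome=S: state=CLOSED
  event#7 t=16s outcome=F: state=CLOSED
  event#8 t=18s outcome=F: state=CLOSED
  event#9 t=21s outcome=S: state=CLOSED
  event#10 t=24s outcome=S: state=CLOSED
  event#11 t=26s outcome=S: state=CLOSED
  event#12 t=30s outcome=F: state=CLOSED
  event#13 t=32s outcome=S: state=CLOSED
  event#14 t=34s outcome=S: state=CLOSED

Answer: CCCCCCCCCCCCCC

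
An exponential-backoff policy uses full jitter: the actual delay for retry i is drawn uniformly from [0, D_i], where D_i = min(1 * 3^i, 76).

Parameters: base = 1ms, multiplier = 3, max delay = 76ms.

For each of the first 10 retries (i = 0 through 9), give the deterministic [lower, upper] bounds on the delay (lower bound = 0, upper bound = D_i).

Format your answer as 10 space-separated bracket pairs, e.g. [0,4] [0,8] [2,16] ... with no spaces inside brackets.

Computing bounds per retry:
  i=0: D_i=min(1*3^0,76)=1, bounds=[0,1]
  i=1: D_i=min(1*3^1,76)=3, bounds=[0,3]
  i=2: D_i=min(1*3^2,76)=9, bounds=[0,9]
  i=3: D_i=min(1*3^3,76)=27, bounds=[0,27]
  i=4: D_i=min(1*3^4,76)=76, bounds=[0,76]
  i=5: D_i=min(1*3^5,76)=76, bounds=[0,76]
  i=6: D_i=min(1*3^6,76)=76, bounds=[0,76]
  i=7: D_i=min(1*3^7,76)=76, bounds=[0,76]
  i=8: D_i=min(1*3^8,76)=76, bounds=[0,76]
  i=9: D_i=min(1*3^9,76)=76, bounds=[0,76]

Answer: [0,1] [0,3] [0,9] [0,27] [0,76] [0,76] [0,76] [0,76] [0,76] [0,76]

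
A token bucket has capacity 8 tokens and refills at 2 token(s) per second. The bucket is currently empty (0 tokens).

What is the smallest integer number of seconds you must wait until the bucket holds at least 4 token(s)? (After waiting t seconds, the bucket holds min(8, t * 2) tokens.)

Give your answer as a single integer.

Need t * 2 >= 4, so t >= 4/2.
Smallest integer t = ceil(4/2) = 2.

Answer: 2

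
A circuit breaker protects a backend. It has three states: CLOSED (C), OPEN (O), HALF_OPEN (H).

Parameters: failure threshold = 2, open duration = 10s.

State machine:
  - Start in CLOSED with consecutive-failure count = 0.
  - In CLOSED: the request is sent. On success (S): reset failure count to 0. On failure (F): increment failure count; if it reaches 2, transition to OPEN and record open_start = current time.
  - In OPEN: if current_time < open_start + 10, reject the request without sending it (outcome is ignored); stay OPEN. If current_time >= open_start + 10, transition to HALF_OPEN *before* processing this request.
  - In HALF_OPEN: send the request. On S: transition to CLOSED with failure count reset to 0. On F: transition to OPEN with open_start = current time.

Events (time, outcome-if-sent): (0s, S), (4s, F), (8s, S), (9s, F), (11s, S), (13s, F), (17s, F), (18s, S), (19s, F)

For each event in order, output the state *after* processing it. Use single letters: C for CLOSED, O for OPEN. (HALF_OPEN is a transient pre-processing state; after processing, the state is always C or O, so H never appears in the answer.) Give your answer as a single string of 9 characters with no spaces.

Answer: CCCCCCOOO

Derivation:
State after each event:
  event#1 t=0s outcome=S: state=CLOSED
  event#2 t=4s outcome=F: state=CLOSED
  event#3 t=8s outcome=S: state=CLOSED
  event#4 t=9s outcome=F: state=CLOSED
  event#5 t=11s outcome=S: state=CLOSED
  event#6 t=13s outcome=F: state=CLOSED
  event#7 t=17s outcome=F: state=OPEN
  event#8 t=18s outcome=S: state=OPEN
  event#9 t=19s outcome=F: state=OPEN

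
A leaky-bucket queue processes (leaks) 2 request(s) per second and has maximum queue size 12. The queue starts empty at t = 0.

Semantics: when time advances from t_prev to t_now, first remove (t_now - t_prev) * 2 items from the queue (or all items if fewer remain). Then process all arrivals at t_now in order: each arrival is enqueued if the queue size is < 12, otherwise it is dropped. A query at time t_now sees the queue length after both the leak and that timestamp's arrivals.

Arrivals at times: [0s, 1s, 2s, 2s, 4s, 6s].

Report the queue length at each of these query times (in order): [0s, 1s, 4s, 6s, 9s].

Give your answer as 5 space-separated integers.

Answer: 1 1 1 1 0

Derivation:
Queue lengths at query times:
  query t=0s: backlog = 1
  query t=1s: backlog = 1
  query t=4s: backlog = 1
  query t=6s: backlog = 1
  query t=9s: backlog = 0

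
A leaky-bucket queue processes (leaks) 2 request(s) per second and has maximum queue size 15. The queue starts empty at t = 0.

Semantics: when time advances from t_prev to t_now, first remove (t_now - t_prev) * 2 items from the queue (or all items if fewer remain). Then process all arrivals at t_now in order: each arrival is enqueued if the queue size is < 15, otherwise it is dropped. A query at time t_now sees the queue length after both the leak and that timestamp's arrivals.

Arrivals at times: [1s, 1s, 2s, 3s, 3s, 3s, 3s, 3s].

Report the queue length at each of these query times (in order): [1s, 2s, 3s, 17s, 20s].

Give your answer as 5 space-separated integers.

Answer: 2 1 5 0 0

Derivation:
Queue lengths at query times:
  query t=1s: backlog = 2
  query t=2s: backlog = 1
  query t=3s: backlog = 5
  query t=17s: backlog = 0
  query t=20s: backlog = 0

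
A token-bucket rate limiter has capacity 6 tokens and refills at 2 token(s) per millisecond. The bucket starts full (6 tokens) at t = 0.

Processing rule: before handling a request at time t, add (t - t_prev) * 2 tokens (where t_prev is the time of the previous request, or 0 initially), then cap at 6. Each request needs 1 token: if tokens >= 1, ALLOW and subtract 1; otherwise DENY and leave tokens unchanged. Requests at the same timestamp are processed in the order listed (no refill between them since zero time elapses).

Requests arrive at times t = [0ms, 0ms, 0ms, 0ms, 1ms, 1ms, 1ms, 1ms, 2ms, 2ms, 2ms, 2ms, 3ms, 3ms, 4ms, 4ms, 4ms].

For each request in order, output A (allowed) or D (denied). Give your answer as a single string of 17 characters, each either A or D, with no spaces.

Simulating step by step:
  req#1 t=0ms: ALLOW
  req#2 t=0ms: ALLOW
  req#3 t=0ms: ALLOW
  req#4 t=0ms: ALLOW
  req#5 t=1ms: ALLOW
  req#6 t=1ms: ALLOW
  req#7 t=1ms: ALLOW
  req#8 t=1ms: ALLOW
  req#9 t=2ms: ALLOW
  req#10 t=2ms: ALLOW
  req#11 t=2ms: DENY
  req#12 t=2ms: DENY
  req#13 t=3ms: ALLOW
  req#14 t=3ms: ALLOW
  req#15 t=4ms: ALLOW
  req#16 t=4ms: ALLOW
  req#17 t=4ms: DENY

Answer: AAAAAAAAAADDAAAAD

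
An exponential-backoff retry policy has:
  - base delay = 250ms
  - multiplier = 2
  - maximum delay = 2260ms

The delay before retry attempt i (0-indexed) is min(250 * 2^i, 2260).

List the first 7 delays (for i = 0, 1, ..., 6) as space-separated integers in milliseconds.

Computing each delay:
  i=0: min(250*2^0, 2260) = 250
  i=1: min(250*2^1, 2260) = 500
  i=2: min(250*2^2, 2260) = 1000
  i=3: min(250*2^3, 2260) = 2000
  i=4: min(250*2^4, 2260) = 2260
  i=5: min(250*2^5, 2260) = 2260
  i=6: min(250*2^6, 2260) = 2260

Answer: 250 500 1000 2000 2260 2260 2260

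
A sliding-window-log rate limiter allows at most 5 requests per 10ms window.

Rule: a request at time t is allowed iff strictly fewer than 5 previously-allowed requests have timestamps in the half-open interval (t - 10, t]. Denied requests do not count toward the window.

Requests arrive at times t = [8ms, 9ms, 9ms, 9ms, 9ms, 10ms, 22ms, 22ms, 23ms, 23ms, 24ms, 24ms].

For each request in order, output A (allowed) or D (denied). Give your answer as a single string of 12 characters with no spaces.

Answer: AAAAADAAAAAD

Derivation:
Tracking allowed requests in the window:
  req#1 t=8ms: ALLOW
  req#2 t=9ms: ALLOW
  req#3 t=9ms: ALLOW
  req#4 t=9ms: ALLOW
  req#5 t=9ms: ALLOW
  req#6 t=10ms: DENY
  req#7 t=22ms: ALLOW
  req#8 t=22ms: ALLOW
  req#9 t=23ms: ALLOW
  req#10 t=23ms: ALLOW
  req#11 t=24ms: ALLOW
  req#12 t=24ms: DENY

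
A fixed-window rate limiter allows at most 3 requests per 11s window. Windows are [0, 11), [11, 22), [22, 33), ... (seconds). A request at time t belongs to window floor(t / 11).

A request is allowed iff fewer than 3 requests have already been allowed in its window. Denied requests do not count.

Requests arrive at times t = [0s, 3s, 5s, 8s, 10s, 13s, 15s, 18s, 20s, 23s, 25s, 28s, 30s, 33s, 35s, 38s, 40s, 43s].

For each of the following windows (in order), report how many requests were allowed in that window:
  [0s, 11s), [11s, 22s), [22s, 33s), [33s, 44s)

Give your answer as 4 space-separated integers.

Answer: 3 3 3 3

Derivation:
Processing requests:
  req#1 t=0s (window 0): ALLOW
  req#2 t=3s (window 0): ALLOW
  req#3 t=5s (window 0): ALLOW
  req#4 t=8s (window 0): DENY
  req#5 t=10s (window 0): DENY
  req#6 t=13s (window 1): ALLOW
  req#7 t=15s (window 1): ALLOW
  req#8 t=18s (window 1): ALLOW
  req#9 t=20s (window 1): DENY
  req#10 t=23s (window 2): ALLOW
  req#11 t=25s (window 2): ALLOW
  req#12 t=28s (window 2): ALLOW
  req#13 t=30s (window 2): DENY
  req#14 t=33s (window 3): ALLOW
  req#15 t=35s (window 3): ALLOW
  req#16 t=38s (window 3): ALLOW
  req#17 t=40s (window 3): DENY
  req#18 t=43s (window 3): DENY

Allowed counts by window: 3 3 3 3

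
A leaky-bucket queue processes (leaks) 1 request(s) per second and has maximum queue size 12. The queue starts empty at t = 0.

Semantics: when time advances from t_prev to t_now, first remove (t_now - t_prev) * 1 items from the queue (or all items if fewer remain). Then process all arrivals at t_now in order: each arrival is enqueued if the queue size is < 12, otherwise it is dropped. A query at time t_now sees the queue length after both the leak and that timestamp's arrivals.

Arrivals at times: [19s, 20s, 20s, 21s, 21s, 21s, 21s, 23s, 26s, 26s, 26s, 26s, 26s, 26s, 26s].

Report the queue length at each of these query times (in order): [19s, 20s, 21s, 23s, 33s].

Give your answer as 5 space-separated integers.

Queue lengths at query times:
  query t=19s: backlog = 1
  query t=20s: backlog = 2
  query t=21s: backlog = 5
  query t=23s: backlog = 4
  query t=33s: backlog = 1

Answer: 1 2 5 4 1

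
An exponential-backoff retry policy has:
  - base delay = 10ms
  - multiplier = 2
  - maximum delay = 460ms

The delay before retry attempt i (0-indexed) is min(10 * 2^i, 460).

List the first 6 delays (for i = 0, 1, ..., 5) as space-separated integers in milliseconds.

Computing each delay:
  i=0: min(10*2^0, 460) = 10
  i=1: min(10*2^1, 460) = 20
  i=2: min(10*2^2, 460) = 40
  i=3: min(10*2^3, 460) = 80
  i=4: min(10*2^4, 460) = 160
  i=5: min(10*2^5, 460) = 320

Answer: 10 20 40 80 160 320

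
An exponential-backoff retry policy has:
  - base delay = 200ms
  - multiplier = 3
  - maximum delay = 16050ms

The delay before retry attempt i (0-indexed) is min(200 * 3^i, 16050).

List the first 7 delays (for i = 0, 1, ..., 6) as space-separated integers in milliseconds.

Answer: 200 600 1800 5400 16050 16050 16050

Derivation:
Computing each delay:
  i=0: min(200*3^0, 16050) = 200
  i=1: min(200*3^1, 16050) = 600
  i=2: min(200*3^2, 16050) = 1800
  i=3: min(200*3^3, 16050) = 5400
  i=4: min(200*3^4, 16050) = 16050
  i=5: min(200*3^5, 16050) = 16050
  i=6: min(200*3^6, 16050) = 16050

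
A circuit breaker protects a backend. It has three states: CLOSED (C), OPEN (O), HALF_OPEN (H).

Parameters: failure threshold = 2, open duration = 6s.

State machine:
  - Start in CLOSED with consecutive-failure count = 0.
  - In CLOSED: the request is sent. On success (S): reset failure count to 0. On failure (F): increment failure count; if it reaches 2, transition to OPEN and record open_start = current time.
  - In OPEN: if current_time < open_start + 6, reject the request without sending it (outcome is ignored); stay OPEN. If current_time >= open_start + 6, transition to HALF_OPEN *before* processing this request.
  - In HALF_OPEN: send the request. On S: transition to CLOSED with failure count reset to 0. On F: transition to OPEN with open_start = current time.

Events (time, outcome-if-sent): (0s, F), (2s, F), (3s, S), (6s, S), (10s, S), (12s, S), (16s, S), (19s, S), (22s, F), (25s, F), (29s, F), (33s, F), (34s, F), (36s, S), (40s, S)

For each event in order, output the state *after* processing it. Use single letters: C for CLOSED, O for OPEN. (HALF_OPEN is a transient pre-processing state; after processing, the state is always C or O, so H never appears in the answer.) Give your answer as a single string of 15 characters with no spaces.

Answer: COOOCCCCCOOOOOC

Derivation:
State after each event:
  event#1 t=0s outcome=F: state=CLOSED
  event#2 t=2s outcome=F: state=OPEN
  event#3 t=3s outcome=S: state=OPEN
  event#4 t=6s outcome=S: state=OPEN
  event#5 t=10s outcome=S: state=CLOSED
  event#6 t=12s outcome=S: state=CLOSED
  event#7 t=16s outcome=S: state=CLOSED
  event#8 t=19s outcome=S: state=CLOSED
  event#9 t=22s outcome=F: state=CLOSED
  event#10 t=25s outcome=F: state=OPEN
  event#11 t=29s outcome=F: state=OPEN
  event#12 t=33s outcome=F: state=OPEN
  event#13 t=34s outcome=F: state=OPEN
  event#14 t=36s outcome=S: state=OPEN
  event#15 t=40s outcome=S: state=CLOSED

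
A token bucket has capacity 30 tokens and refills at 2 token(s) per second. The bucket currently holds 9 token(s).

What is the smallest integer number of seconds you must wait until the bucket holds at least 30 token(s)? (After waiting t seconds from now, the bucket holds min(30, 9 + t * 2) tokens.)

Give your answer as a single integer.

Need 9 + t * 2 >= 30, so t >= 21/2.
Smallest integer t = ceil(21/2) = 11.

Answer: 11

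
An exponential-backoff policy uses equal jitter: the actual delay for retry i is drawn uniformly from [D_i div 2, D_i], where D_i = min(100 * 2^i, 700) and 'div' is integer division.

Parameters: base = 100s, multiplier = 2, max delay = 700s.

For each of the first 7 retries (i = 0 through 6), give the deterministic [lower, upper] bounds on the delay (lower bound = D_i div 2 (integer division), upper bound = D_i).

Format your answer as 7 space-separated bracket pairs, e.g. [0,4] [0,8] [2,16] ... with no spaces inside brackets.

Answer: [50,100] [100,200] [200,400] [350,700] [350,700] [350,700] [350,700]

Derivation:
Computing bounds per retry:
  i=0: D_i=min(100*2^0,700)=100, bounds=[50,100]
  i=1: D_i=min(100*2^1,700)=200, bounds=[100,200]
  i=2: D_i=min(100*2^2,700)=400, bounds=[200,400]
  i=3: D_i=min(100*2^3,700)=700, bounds=[350,700]
  i=4: D_i=min(100*2^4,700)=700, bounds=[350,700]
  i=5: D_i=min(100*2^5,700)=700, bounds=[350,700]
  i=6: D_i=min(100*2^6,700)=700, bounds=[350,700]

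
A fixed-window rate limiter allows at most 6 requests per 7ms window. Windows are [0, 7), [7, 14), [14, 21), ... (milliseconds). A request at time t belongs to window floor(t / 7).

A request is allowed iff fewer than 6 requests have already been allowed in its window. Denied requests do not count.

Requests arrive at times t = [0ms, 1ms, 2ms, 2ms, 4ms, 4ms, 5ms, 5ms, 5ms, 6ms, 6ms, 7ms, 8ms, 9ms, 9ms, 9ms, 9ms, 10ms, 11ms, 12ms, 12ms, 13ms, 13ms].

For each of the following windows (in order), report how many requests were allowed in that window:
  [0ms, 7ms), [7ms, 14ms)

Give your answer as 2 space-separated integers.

Answer: 6 6

Derivation:
Processing requests:
  req#1 t=0ms (window 0): ALLOW
  req#2 t=1ms (window 0): ALLOW
  req#3 t=2ms (window 0): ALLOW
  req#4 t=2ms (window 0): ALLOW
  req#5 t=4ms (window 0): ALLOW
  req#6 t=4ms (window 0): ALLOW
  req#7 t=5ms (window 0): DENY
  req#8 t=5ms (window 0): DENY
  req#9 t=5ms (window 0): DENY
  req#10 t=6ms (window 0): DENY
  req#11 t=6ms (window 0): DENY
  req#12 t=7ms (window 1): ALLOW
  req#13 t=8ms (window 1): ALLOW
  req#14 t=9ms (window 1): ALLOW
  req#15 t=9ms (window 1): ALLOW
  req#16 t=9ms (window 1): ALLOW
  req#17 t=9ms (window 1): ALLOW
  req#18 t=10ms (window 1): DENY
  req#19 t=11ms (window 1): DENY
  req#20 t=12ms (window 1): DENY
  req#21 t=12ms (window 1): DENY
  req#22 t=13ms (window 1): DENY
  req#23 t=13ms (window 1): DENY

Allowed counts by window: 6 6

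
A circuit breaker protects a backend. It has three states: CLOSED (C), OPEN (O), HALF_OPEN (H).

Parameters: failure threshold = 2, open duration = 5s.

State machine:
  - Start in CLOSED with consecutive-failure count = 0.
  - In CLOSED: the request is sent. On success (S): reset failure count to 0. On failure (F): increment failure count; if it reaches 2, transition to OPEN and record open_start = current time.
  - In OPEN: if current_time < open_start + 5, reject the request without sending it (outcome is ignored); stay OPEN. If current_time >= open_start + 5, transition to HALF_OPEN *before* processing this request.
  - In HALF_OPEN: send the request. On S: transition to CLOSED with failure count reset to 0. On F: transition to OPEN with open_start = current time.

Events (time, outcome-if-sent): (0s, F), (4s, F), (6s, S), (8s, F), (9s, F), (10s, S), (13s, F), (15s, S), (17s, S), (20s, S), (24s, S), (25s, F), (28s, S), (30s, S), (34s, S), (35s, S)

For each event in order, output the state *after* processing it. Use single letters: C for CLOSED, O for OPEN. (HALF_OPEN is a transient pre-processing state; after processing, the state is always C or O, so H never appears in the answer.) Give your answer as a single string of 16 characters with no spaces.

State after each event:
  event#1 t=0s outcome=F: state=CLOSED
  event#2 t=4s outcome=F: state=OPEN
  event#3 t=6s outcome=S: state=OPEN
  event#4 t=8s outcome=F: state=OPEN
  event#5 t=9s outcome=F: state=OPEN
  event#6 t=10s outcome=S: state=OPEN
  event#7 t=13s outcome=F: state=OPEN
  event#8 t=15s outcome=S: state=CLOSED
  event#9 t=17s outcome=S: state=CLOSED
  event#10 t=20s outcome=S: state=CLOSED
  event#11 t=24s outcome=S: state=CLOSED
  event#12 t=25s outcome=F: state=CLOSED
  event#13 t=28s outcome=S: state=CLOSED
  event#14 t=30s outcome=S: state=CLOSED
  event#15 t=34s outcome=S: state=CLOSED
  event#16 t=35s outcome=S: state=CLOSED

Answer: COOOOOOCCCCCCCCC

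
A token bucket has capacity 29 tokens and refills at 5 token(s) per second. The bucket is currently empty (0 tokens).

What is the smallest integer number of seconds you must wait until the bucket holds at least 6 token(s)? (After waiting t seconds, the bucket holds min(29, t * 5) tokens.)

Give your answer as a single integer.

Need t * 5 >= 6, so t >= 6/5.
Smallest integer t = ceil(6/5) = 2.

Answer: 2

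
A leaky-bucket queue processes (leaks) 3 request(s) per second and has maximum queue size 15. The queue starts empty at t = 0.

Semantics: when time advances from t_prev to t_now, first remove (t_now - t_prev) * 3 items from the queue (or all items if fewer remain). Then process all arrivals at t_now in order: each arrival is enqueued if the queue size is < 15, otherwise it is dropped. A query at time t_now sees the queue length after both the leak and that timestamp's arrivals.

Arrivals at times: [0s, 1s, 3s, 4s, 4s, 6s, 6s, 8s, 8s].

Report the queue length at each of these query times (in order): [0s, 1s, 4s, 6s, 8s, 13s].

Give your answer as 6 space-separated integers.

Answer: 1 1 2 2 2 0

Derivation:
Queue lengths at query times:
  query t=0s: backlog = 1
  query t=1s: backlog = 1
  query t=4s: backlog = 2
  query t=6s: backlog = 2
  query t=8s: backlog = 2
  query t=13s: backlog = 0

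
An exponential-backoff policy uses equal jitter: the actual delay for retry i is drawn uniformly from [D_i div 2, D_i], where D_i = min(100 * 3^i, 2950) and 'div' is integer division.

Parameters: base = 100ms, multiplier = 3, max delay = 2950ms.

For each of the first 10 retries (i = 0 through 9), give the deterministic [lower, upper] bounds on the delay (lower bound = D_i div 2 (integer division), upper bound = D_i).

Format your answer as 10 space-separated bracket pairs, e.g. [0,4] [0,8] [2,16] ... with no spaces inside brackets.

Answer: [50,100] [150,300] [450,900] [1350,2700] [1475,2950] [1475,2950] [1475,2950] [1475,2950] [1475,2950] [1475,2950]

Derivation:
Computing bounds per retry:
  i=0: D_i=min(100*3^0,2950)=100, bounds=[50,100]
  i=1: D_i=min(100*3^1,2950)=300, bounds=[150,300]
  i=2: D_i=min(100*3^2,2950)=900, bounds=[450,900]
  i=3: D_i=min(100*3^3,2950)=2700, bounds=[1350,2700]
  i=4: D_i=min(100*3^4,2950)=2950, bounds=[1475,2950]
  i=5: D_i=min(100*3^5,2950)=2950, bounds=[1475,2950]
  i=6: D_i=min(100*3^6,2950)=2950, bounds=[1475,2950]
  i=7: D_i=min(100*3^7,2950)=2950, bounds=[1475,2950]
  i=8: D_i=min(100*3^8,2950)=2950, bounds=[1475,2950]
  i=9: D_i=min(100*3^9,2950)=2950, bounds=[1475,2950]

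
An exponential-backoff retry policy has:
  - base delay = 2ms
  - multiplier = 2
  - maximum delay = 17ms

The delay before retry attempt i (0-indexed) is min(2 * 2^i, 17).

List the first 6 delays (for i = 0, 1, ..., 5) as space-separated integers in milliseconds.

Computing each delay:
  i=0: min(2*2^0, 17) = 2
  i=1: min(2*2^1, 17) = 4
  i=2: min(2*2^2, 17) = 8
  i=3: min(2*2^3, 17) = 16
  i=4: min(2*2^4, 17) = 17
  i=5: min(2*2^5, 17) = 17

Answer: 2 4 8 16 17 17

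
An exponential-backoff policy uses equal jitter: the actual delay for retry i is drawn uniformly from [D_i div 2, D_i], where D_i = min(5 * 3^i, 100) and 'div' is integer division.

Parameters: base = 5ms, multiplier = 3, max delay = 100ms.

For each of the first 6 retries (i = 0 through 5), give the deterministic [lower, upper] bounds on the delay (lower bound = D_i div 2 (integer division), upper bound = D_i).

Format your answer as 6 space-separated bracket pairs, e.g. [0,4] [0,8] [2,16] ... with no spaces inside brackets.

Computing bounds per retry:
  i=0: D_i=min(5*3^0,100)=5, bounds=[2,5]
  i=1: D_i=min(5*3^1,100)=15, bounds=[7,15]
  i=2: D_i=min(5*3^2,100)=45, bounds=[22,45]
  i=3: D_i=min(5*3^3,100)=100, bounds=[50,100]
  i=4: D_i=min(5*3^4,100)=100, bounds=[50,100]
  i=5: D_i=min(5*3^5,100)=100, bounds=[50,100]

Answer: [2,5] [7,15] [22,45] [50,100] [50,100] [50,100]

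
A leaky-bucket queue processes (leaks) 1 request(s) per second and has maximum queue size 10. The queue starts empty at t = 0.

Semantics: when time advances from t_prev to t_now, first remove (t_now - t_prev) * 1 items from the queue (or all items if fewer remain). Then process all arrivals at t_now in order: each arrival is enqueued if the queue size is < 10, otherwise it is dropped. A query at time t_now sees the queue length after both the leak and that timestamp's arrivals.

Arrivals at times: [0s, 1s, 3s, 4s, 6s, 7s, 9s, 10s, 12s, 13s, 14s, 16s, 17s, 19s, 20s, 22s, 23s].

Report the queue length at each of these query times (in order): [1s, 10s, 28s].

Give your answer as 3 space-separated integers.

Queue lengths at query times:
  query t=1s: backlog = 1
  query t=10s: backlog = 1
  query t=28s: backlog = 0

Answer: 1 1 0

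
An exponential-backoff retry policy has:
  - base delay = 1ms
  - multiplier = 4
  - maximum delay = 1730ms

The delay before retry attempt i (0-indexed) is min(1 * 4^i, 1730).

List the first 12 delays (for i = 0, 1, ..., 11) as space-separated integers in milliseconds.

Computing each delay:
  i=0: min(1*4^0, 1730) = 1
  i=1: min(1*4^1, 1730) = 4
  i=2: min(1*4^2, 1730) = 16
  i=3: min(1*4^3, 1730) = 64
  i=4: min(1*4^4, 1730) = 256
  i=5: min(1*4^5, 1730) = 1024
  i=6: min(1*4^6, 1730) = 1730
  i=7: min(1*4^7, 1730) = 1730
  i=8: min(1*4^8, 1730) = 1730
  i=9: min(1*4^9, 1730) = 1730
  i=10: min(1*4^10, 1730) = 1730
  i=11: min(1*4^11, 1730) = 1730

Answer: 1 4 16 64 256 1024 1730 1730 1730 1730 1730 1730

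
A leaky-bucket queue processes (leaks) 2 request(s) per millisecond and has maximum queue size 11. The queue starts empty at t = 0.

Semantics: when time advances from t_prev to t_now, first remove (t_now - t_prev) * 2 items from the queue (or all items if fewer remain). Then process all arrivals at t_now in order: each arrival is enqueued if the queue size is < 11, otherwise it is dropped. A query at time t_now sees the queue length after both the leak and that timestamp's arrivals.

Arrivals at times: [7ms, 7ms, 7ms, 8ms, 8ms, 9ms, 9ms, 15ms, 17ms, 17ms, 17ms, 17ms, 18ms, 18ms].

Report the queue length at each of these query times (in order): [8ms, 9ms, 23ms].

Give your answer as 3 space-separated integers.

Queue lengths at query times:
  query t=8ms: backlog = 3
  query t=9ms: backlog = 3
  query t=23ms: backlog = 0

Answer: 3 3 0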